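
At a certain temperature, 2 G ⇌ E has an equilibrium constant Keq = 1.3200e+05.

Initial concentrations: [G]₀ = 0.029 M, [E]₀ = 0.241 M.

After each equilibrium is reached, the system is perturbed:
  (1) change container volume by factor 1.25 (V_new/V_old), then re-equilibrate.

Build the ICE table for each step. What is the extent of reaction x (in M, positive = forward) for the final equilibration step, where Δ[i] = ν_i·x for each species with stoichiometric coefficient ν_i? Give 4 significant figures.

x = -6.5497e-05 M

Q₀ = 286.6 vs Keq = 1.3200e+05 ⇒ Q<K, forward
Step 1:
                  G         E
  I           0.029     0.241
  C        -0.02761   0.01381
  E        0.001389    0.2548
  solve Keq expr → x = 0.01381; check Q = 1.3200e+05
Then change container volume by factor 1.25 (V_new/V_old).
Step 2:
                  G         E
  I        0.001111    0.2038
  C       1.3099e-04 -6.5497e-05
  E        0.001242    0.2038
  solve Keq expr → x = -6.5497e-05; check Q = 1.3200e+05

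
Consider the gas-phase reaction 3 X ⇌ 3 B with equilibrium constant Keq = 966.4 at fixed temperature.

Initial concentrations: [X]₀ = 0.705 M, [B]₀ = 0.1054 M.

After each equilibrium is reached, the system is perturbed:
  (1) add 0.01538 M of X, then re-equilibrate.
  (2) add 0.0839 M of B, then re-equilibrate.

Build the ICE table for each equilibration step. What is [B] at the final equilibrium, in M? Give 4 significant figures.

Q₀ = 0.003342 vs Keq = 966.4 ⇒ Q<K, forward
Step 1:
                  X         B
  Initial     0.705    0.1054
  Change    -0.6306    0.6306
  Equil     0.07444     0.736
  solve Keq expr → x = 0.2102; check Q = 966.4
Then add 0.01538 M of X.
Step 2:
                  X         B
  Initial   0.08982     0.736
  Change   -0.01397   0.01397
  Equil     0.07585    0.7499
  solve Keq expr → x = 0.004656; check Q = 966.4
Then add 0.0839 M of B.
Step 3:
                  X         B
  Initial   0.07585    0.8338
  Change   0.007707 -0.007707
  Equil     0.08356    0.8261
  solve Keq expr → x = -0.002569; check Q = 966.4

[B]_eq = 0.8261 M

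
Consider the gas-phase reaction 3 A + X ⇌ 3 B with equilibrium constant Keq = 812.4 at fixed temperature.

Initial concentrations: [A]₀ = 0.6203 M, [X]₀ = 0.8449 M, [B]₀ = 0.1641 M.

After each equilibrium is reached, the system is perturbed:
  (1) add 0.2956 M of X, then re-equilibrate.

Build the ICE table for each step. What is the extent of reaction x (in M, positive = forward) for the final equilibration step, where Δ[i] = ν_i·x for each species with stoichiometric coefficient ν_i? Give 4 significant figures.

Q₀ = 0.02191 vs Keq = 812.4 ⇒ Q<K, forward
Step 1:
                   A          X          B
  Initial     0.6203     0.8449     0.1641
  Change     -0.5346    -0.1782     0.5346
  Equil      0.08571     0.6667     0.6987
  solve Keq expr → x = 0.1782; check Q = 812.4
Then add 0.2956 M of X.
Step 2:
                   A          X          B
  Initial    0.08571     0.9623     0.6987
  Change   -0.008832  -0.002944   0.008832
  Equil      0.07688     0.9594     0.7075
  solve Keq expr → x = 0.002944; check Q = 812.4

x = 0.002944 M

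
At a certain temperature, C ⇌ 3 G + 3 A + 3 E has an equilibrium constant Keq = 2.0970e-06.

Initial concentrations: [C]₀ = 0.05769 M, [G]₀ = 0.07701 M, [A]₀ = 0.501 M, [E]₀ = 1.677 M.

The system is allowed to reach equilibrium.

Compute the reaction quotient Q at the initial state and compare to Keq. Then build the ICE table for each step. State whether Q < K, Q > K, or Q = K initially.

Q₀ = 0.004695; Q > K (proceeds reverse)

Q₀ = 0.004695 vs Keq = 2.0970e-06 ⇒ Q>K, reverse
Step 1:
                    C           G           A           E
  I           0.05769     0.07701       0.501       1.677
  C           0.02302    -0.06905    -0.06905    -0.06905
  E           0.08071    0.007964       0.432       1.608
  solve Keq expr → x = -0.02302; check Q = 2.0970e-06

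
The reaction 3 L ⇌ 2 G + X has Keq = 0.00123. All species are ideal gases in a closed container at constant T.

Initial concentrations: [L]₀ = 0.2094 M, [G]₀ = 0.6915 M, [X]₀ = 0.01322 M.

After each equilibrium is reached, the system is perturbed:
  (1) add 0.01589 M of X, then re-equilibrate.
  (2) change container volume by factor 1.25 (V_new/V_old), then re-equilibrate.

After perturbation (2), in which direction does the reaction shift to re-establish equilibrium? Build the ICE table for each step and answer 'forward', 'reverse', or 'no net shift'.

Q₀ = 0.6885 vs Keq = 0.00123 ⇒ Q>K, reverse
Step 1:
                    L           G           X
  init         0.2094      0.6915     0.01322
  Δ           0.03953    -0.02635    -0.01318
  eq           0.2489      0.6651  4.2885e-05
  solve Keq expr → x = -0.01318; check Q = 0.00123
Then add 0.01589 M of X.
Step 2:
                    L           G           X
  init         0.2489      0.6651     0.01593
  Δ           0.04756    -0.03171    -0.01585
  eq           0.2965      0.6334  7.9896e-05
  solve Keq expr → x = -0.01585; check Q = 0.00123
Then change container volume by factor 1.25 (V_new/V_old).
Step 3:
                    L           G           X
  init         0.2372      0.5068  6.3917e-05
  Δ                 0           0           0
  eq           0.2372      0.5068  6.3917e-05
  solve Keq expr → x = 0; check Q = 0.00123

Direction: no net shift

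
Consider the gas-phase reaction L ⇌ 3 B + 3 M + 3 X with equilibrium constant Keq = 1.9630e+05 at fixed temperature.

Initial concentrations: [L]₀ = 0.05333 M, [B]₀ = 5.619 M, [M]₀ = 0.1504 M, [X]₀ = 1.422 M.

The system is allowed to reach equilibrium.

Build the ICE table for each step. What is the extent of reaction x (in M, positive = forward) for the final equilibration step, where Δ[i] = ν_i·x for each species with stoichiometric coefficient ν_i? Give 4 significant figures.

Q₀ = 32.54 vs Keq = 1.9630e+05 ⇒ Q<K, forward
Step 1:
                  L         B         M         X
  init      0.05333     5.619    0.1504     1.422
  Δ        -0.05321    0.1596    0.1596    0.1596
  eq      1.1592e-04     5.779      0.31     1.582
  solve Keq expr → x = 0.05321; check Q = 1.9630e+05

x = 0.05321 M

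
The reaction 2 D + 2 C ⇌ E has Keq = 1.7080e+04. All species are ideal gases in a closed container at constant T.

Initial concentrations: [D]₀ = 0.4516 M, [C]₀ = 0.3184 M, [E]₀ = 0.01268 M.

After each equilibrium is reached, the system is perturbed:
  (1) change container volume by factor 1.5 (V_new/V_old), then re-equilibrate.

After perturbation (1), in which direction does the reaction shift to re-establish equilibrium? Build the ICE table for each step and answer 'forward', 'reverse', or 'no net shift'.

Direction: reverse

Q₀ = 0.6133 vs Keq = 1.7080e+04 ⇒ Q<K, forward
Step 1:
                    D           C           E
  Initial      0.4516      0.3184     0.01268
  Change      -0.2983     -0.2983      0.1492
  Equil        0.1533     0.02008      0.1618
  solve Keq expr → x = 0.1492; check Q = 1.7080e+04
Then change container volume by factor 1.5 (V_new/V_old).
Step 2:
                    D           C           E
  Initial      0.1022     0.01339      0.1079
  Change     0.008793    0.008793   -0.004396
  Equil         0.111     0.02218      0.1035
  solve Keq expr → x = -0.004396; check Q = 1.7080e+04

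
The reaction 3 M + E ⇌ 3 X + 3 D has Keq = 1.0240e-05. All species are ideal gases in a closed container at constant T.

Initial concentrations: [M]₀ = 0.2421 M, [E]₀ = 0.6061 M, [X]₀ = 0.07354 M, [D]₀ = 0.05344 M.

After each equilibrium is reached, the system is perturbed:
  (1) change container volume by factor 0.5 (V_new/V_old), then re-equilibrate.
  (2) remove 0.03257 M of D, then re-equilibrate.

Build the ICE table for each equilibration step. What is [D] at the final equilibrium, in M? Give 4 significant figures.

Q₀ = 7.0573e-06 vs Keq = 1.0240e-05 ⇒ Q<K, forward
Step 1:
                   M          E          X          D
  I           0.2421     0.6061    0.07354    0.05344
  C         -0.00347  -0.001157    0.00347    0.00347
  E           0.2386     0.6049    0.07701    0.05691
  solve Keq expr → x = 0.001157; check Q = 1.0240e-05
Then change container volume by factor 0.5 (V_new/V_old).
Step 2:
                   M          E          X          D
  I           0.4773       1.21      0.154     0.1138
  C          0.02422   0.008074   -0.02422   -0.02422
  E           0.5015      1.218     0.1298     0.0896
  solve Keq expr → x = -0.008074; check Q = 1.0240e-05
Then remove 0.03257 M of D.
Step 3:
                   M          E          X          D
  I           0.5015      1.218     0.1298    0.05703
  C         -0.01842  -0.006141    0.01842    0.01842
  E           0.4831      1.212     0.1482    0.07545
  solve Keq expr → x = 0.006141; check Q = 1.0240e-05

[D]_eq = 0.07545 M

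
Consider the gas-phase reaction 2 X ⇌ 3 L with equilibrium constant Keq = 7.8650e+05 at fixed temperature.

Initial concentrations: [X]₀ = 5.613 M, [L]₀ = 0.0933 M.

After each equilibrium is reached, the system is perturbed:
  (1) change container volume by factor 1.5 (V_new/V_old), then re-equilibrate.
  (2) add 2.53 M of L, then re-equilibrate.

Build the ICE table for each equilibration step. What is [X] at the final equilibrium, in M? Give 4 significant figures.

Q₀ = 2.5778e-05 vs Keq = 7.8650e+05 ⇒ Q<K, forward
Step 1:
                  X         L
  Initial     5.613    0.0933
  Change     -5.585     8.378
  Equil      0.0278     8.471
  solve Keq expr → x = 2.793; check Q = 7.8650e+05
Then change container volume by factor 1.5 (V_new/V_old).
Step 2:
                  X         L
  Initial   0.01853     5.647
  Change  -0.003381  0.005071
  Equil     0.01515     5.652
  solve Keq expr → x = 0.00169; check Q = 7.8650e+05
Then add 2.53 M of L.
Step 3:
                  X         L
  Initial   0.01515     8.182
  Change    0.01116  -0.01674
  Equil     0.02631     8.166
  solve Keq expr → x = -0.005579; check Q = 7.8650e+05

[X]_eq = 0.02631 M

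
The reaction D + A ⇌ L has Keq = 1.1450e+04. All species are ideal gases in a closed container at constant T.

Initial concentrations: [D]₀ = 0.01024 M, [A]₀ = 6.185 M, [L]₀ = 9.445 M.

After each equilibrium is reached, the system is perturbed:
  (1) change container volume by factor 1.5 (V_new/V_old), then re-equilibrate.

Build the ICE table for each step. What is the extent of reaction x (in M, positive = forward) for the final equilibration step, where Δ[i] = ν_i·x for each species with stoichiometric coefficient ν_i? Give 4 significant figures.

x = -4.4575e-05 M

Q₀ = 149.1 vs Keq = 1.1450e+04 ⇒ Q<K, forward
Step 1:
                    D           A           L
  I           0.01024       6.185       9.445
  C          -0.01011    -0.01011     0.01011
  E        1.3373e-04       6.175       9.455
  solve Keq expr → x = 0.01011; check Q = 1.1450e+04
Then change container volume by factor 1.5 (V_new/V_old).
Step 2:
                    D           A           L
  I        8.9154e-05       4.117       6.303
  C        4.4575e-05  4.4575e-05 -4.4575e-05
  E        1.3373e-04       4.117       6.303
  solve Keq expr → x = -4.4575e-05; check Q = 1.1450e+04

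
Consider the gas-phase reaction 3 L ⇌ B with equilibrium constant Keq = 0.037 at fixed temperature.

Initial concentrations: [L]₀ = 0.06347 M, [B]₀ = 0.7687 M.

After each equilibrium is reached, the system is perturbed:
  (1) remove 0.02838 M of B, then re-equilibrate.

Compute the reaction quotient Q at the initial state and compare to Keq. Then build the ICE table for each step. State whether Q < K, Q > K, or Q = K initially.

Q₀ = 3006; Q > K (proceeds reverse)

Q₀ = 3006 vs Keq = 0.037 ⇒ Q>K, reverse
Step 1:
                  L         B
  Initial   0.06347    0.7687
  Change      1.699   -0.5662
  Equil       1.762    0.2025
  solve Keq expr → x = -0.5662; check Q = 0.037
Then remove 0.02838 M of B.
Step 2:
                  L         B
  Initial     1.762    0.1741
  Change   -0.04237   0.01412
  Equil        1.72    0.1882
  solve Keq expr → x = 0.01412; check Q = 0.037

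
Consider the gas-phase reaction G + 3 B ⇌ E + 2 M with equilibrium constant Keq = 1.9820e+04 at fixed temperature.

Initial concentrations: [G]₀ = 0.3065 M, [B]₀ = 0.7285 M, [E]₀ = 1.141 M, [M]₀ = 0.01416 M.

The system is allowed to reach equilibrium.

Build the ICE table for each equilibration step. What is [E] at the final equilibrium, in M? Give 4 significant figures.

[E]_eq = 1.365 M

Q₀ = 0.001931 vs Keq = 1.9820e+04 ⇒ Q<K, forward
Step 1:
                  G         B         E         M
  Initial    0.3065    0.7285     1.141   0.01416
  Change    -0.2241   -0.6722    0.2241    0.4481
  Equil     0.08244   0.05631     1.365    0.4623
  solve Keq expr → x = 0.2241; check Q = 1.9820e+04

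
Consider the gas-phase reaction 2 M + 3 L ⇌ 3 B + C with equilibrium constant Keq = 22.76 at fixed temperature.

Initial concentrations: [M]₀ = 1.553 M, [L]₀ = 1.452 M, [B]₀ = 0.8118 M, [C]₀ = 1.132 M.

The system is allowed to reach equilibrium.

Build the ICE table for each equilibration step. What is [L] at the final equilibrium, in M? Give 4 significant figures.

Q₀ = 0.08203 vs Keq = 22.76 ⇒ Q<K, forward
Step 1:
                    M           L           B           C
  init          1.553       1.452      0.8118       1.132
  Δ           -0.5427     -0.8141      0.8141      0.2714
  eq             1.01      0.6379       1.626       1.403
  solve Keq expr → x = 0.2714; check Q = 22.76

[L]_eq = 0.6379 M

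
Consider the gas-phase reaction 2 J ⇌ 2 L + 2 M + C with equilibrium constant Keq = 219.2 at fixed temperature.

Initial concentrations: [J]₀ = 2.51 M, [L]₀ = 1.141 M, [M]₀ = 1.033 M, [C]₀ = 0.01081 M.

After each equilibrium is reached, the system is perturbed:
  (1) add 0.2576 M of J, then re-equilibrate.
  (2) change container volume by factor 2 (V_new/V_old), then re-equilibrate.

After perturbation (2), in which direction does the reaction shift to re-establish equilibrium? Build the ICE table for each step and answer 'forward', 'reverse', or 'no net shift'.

Direction: forward

Q₀ = 0.002384 vs Keq = 219.2 ⇒ Q<K, forward
Step 1:
                    J           L           M           C
  init           2.51       1.141       1.033     0.01081
  Δ            -1.913       1.913       1.913      0.9563
  eq           0.5974       3.054       2.946      0.9671
  solve Keq expr → x = 0.9563; check Q = 219.2
Then add 0.2576 M of J.
Step 2:
                    J           L           M           C
  init          0.855       3.054       2.946      0.9671
  Δ           -0.1633      0.1633      0.1633     0.08164
  eq           0.6917       3.217       3.109       1.049
  solve Keq expr → x = 0.08164; check Q = 219.2
Then change container volume by factor 2 (V_new/V_old).
Step 3:
                    J           L           M           C
  init         0.3459       1.608       1.554      0.5244
  Δ           -0.1813      0.1813      0.1813     0.09066
  eq           0.1646        1.79       1.736       0.615
  solve Keq expr → x = 0.09066; check Q = 219.2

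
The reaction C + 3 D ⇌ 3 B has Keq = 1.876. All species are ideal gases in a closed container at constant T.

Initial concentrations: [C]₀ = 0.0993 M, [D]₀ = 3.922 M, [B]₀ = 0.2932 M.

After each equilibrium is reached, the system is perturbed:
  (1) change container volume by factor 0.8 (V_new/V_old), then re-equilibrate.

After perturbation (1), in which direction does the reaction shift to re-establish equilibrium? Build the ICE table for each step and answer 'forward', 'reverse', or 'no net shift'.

Direction: forward

Q₀ = 0.004207 vs Keq = 1.876 ⇒ Q<K, forward
Step 1:
                   C          D          B
  init        0.0993      3.922     0.2932
  Δ         -0.09708    -0.2912     0.2912
  eq        0.002223      3.631     0.5844
  solve Keq expr → x = 0.09708; check Q = 1.876
Then change container volume by factor 0.8 (V_new/V_old).
Step 2:
                   C          D          B
  init      0.002779      4.538     0.7305
  Δ       -5.3861e-04  -0.001616   0.001616
  eq         0.00224      4.537     0.7322
  solve Keq expr → x = 5.3861e-04; check Q = 1.876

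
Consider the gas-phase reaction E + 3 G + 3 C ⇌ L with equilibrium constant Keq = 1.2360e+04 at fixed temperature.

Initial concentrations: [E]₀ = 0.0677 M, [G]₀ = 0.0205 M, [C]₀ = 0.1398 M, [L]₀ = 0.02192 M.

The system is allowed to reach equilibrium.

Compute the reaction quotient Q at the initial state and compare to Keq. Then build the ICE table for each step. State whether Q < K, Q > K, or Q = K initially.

Q₀ = 1.3755e+07 vs Keq = 1.2360e+04 ⇒ Q>K, reverse
Step 1:
                  E         G         C         L
  I          0.0677    0.0205    0.1398   0.02192
  C         0.01846   0.05538   0.05538  -0.01846
  E         0.08616   0.07588    0.1952   0.00346
  solve Keq expr → x = -0.01846; check Q = 1.2360e+04

Q₀ = 1.3755e+07; Q > K (proceeds reverse)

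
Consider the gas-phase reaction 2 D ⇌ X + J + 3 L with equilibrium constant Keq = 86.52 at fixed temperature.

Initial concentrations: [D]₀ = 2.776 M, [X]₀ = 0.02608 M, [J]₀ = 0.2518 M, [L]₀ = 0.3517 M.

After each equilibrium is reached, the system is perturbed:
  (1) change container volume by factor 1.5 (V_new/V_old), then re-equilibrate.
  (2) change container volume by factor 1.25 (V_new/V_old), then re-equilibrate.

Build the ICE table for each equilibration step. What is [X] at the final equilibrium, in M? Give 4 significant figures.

Q₀ = 3.7072e-05 vs Keq = 86.52 ⇒ Q<K, forward
Step 1:
                    D           X           J           L
  Initial       2.776     0.02608      0.2518      0.3517
  Change       -2.015       1.008       1.008       3.023
  Equil        0.7606       1.034        1.26       3.375
  solve Keq expr → x = 1.008; check Q = 86.52
Then change container volume by factor 1.5 (V_new/V_old).
Step 2:
                    D           X           J           L
  Initial       0.507      0.6892      0.8397        2.25
  Change      -0.1546     0.07732     0.07732       0.232
  Equil        0.3524      0.7665       0.917       2.482
  solve Keq expr → x = 0.07732; check Q = 86.52
Then change container volume by factor 1.25 (V_new/V_old).
Step 3:
                    D           X           J           L
  Initial      0.2819      0.6132      0.7336       1.985
  Change     -0.05761     0.02881     0.02881     0.08642
  Equil        0.2243       0.642      0.7624       2.072
  solve Keq expr → x = 0.02881; check Q = 86.52

[X]_eq = 0.642 M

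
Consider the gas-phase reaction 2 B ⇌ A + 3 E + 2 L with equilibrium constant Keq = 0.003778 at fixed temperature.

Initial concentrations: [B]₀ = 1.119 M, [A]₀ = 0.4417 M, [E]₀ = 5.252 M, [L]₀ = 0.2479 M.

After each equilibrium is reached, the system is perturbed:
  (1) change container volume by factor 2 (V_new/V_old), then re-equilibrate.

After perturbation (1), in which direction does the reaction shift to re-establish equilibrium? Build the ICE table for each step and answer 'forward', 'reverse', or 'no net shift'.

Direction: forward

Q₀ = 3.14 vs Keq = 0.003778 ⇒ Q>K, reverse
Step 1:
                  B         A         E         L
  Initial     1.119    0.4417     5.252    0.2479
  Change     0.2344   -0.1172   -0.3517   -0.2344
  Equil       1.353    0.3245       4.9   0.01346
  solve Keq expr → x = -0.1172; check Q = 0.003778
Then change container volume by factor 2 (V_new/V_old).
Step 2:
                  B         A         E         L
  Initial    0.6767    0.1622      2.45  0.006731
  Change   -0.01833  0.009166    0.0275   0.01833
  Equil      0.6584    0.1714     2.478   0.02506
  solve Keq expr → x = 0.009166; check Q = 0.003778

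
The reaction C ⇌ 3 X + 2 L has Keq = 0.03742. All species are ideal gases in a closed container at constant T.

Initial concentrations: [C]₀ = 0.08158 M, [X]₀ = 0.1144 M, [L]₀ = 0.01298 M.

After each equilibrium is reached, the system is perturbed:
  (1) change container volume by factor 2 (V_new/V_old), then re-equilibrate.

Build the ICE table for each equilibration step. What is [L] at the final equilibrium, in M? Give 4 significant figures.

[L]_eq = 0.08591 M

Q₀ = 3.0920e-06 vs Keq = 0.03742 ⇒ Q<K, forward
Step 1:
                  C         X         L
  I         0.08158    0.1144   0.01298
  C        -0.06521    0.1956    0.1304
  E         0.01637      0.31    0.1434
  solve Keq expr → x = 0.06521; check Q = 0.03742
Then change container volume by factor 2 (V_new/V_old).
Step 2:
                  C         X         L
  I        0.008187     0.155    0.0717
  C       -0.007105   0.02132   0.01421
  E        0.001081    0.1763   0.08591
  solve Keq expr → x = 0.007105; check Q = 0.03742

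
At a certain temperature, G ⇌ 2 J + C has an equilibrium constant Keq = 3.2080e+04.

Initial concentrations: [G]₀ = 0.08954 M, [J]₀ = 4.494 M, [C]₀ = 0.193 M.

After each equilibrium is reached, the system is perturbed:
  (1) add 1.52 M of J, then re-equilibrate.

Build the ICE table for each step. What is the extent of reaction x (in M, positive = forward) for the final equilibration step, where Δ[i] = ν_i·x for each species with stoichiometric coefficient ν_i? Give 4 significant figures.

x = -1.4515e-04 M

Q₀ = 43.53 vs Keq = 3.2080e+04 ⇒ Q<K, forward
Step 1:
                   G          J          C
  Initial    0.08954      4.494      0.193
  Change    -0.08935     0.1787    0.08935
  Equil   1.9217e-04      4.673     0.2823
  solve Keq expr → x = 0.08935; check Q = 3.2080e+04
Then add 1.52 M of J.
Step 2:
                   G          J          C
  Initial 1.9217e-04      6.193     0.2823
  Change  1.4515e-04 -2.9031e-04 -1.4515e-04
  Equil   3.3732e-04      6.192     0.2822
  solve Keq expr → x = -1.4515e-04; check Q = 3.2080e+04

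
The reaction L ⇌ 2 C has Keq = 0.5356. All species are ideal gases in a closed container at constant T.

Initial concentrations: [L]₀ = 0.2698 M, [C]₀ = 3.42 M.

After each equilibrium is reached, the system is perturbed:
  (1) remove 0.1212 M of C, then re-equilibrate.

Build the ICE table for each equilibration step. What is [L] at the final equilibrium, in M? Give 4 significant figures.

Q₀ = 43.35 vs Keq = 0.5356 ⇒ Q>K, reverse
Step 1:
                  L         C
  init       0.2698      3.42
  Δ           1.258    -2.515
  eq          1.528    0.9045
  solve Keq expr → x = -1.258; check Q = 0.5356
Then remove 0.1212 M of C.
Step 2:
                  L         C
  init        1.528    0.7833
  Δ        -0.05273    0.1055
  eq          1.475    0.8888
  solve Keq expr → x = 0.05273; check Q = 0.5356

[L]_eq = 1.475 M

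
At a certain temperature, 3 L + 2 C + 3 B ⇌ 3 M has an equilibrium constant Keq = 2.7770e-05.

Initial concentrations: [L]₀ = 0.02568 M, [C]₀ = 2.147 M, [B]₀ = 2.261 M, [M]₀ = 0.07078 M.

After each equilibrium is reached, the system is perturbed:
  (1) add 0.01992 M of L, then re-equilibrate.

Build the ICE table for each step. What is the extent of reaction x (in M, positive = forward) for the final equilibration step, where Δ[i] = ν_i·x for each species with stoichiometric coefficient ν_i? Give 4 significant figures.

Q₀ = 0.393 vs Keq = 2.7770e-05 ⇒ Q>K, reverse
Step 1:
                  L         C         B         M
  init      0.02568     2.147     2.261   0.07078
  Δ         0.06056   0.04038   0.06056  -0.06056
  eq        0.08624     2.187     2.322   0.01022
  solve Keq expr → x = -0.02019; check Q = 2.7770e-05
Then add 0.01992 M of L.
Step 2:
                  L         C         B         M
  init       0.1062     2.187     2.322   0.01022
  Δ       -0.002095 -0.001397 -0.002095  0.002095
  eq         0.1041     2.186     2.319   0.01231
  solve Keq expr → x = 6.9841e-04; check Q = 2.7770e-05

x = 6.9841e-04 M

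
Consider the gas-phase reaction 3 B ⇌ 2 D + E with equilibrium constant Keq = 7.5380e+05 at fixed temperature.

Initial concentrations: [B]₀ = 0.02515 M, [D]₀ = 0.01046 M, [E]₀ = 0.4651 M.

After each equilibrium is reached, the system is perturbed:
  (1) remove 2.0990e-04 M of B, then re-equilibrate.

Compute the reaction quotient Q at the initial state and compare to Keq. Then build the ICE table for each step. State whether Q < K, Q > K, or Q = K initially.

Q₀ = 3.199; Q < K (proceeds forward)

Q₀ = 3.199 vs Keq = 7.5380e+05 ⇒ Q<K, forward
Step 1:
                  B         D         E
  I         0.02515   0.01046    0.4651
  C        -0.02438   0.01626  0.008128
  E       7.6523e-04   0.02672    0.4732
  solve Keq expr → x = 0.008128; check Q = 7.5380e+05
Then remove 2.0990e-04 M of B.
Step 2:
                  B         D         E
  I       5.5533e-04   0.02672    0.4732
  C       2.0722e-04 -1.3815e-04 -6.9074e-05
  E       7.6255e-04   0.02658    0.4732
  solve Keq expr → x = -6.9074e-05; check Q = 7.5380e+05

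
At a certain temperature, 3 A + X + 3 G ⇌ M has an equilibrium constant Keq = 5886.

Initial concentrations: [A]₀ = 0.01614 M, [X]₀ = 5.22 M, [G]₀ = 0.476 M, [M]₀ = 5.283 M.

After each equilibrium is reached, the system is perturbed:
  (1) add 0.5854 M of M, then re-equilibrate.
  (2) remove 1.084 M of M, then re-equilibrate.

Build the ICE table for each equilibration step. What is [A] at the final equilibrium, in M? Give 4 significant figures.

Q₀ = 2.2319e+06 vs Keq = 5886 ⇒ Q>K, reverse
Step 1:
                    A           X           G           M
  I           0.01614        5.22       0.476       5.283
  C           0.08299     0.02766     0.08299    -0.02766
  E           0.09913       5.248       0.559       5.255
  solve Keq expr → x = -0.02766; check Q = 5886
Then add 0.5854 M of M.
Step 2:
                    A           X           G           M
  I           0.09913       5.248       0.559       5.841
  C          0.002993  9.9761e-04    0.002993 -9.9761e-04
  E            0.1021       5.249       0.562        5.84
  solve Keq expr → x = -9.9761e-04; check Q = 5886
Then remove 1.084 M of M.
Step 3:
                    A           X           G           M
  I            0.1021       5.249       0.562       4.756
  C         -0.005746   -0.001915   -0.005746    0.001915
  E           0.09638       5.247      0.5562       4.758
  solve Keq expr → x = 0.001915; check Q = 5886

[A]_eq = 0.09638 M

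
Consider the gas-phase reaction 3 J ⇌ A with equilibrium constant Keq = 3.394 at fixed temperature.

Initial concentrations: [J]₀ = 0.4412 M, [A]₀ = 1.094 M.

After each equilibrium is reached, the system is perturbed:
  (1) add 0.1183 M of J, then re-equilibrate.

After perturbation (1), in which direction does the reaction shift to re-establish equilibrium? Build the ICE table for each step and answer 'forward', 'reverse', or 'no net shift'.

Q₀ = 12.74 vs Keq = 3.394 ⇒ Q>K, reverse
Step 1:
                    J           A
  I            0.4412       1.094
  C            0.2282    -0.07606
  E            0.6694       1.018
  solve Keq expr → x = -0.07606; check Q = 3.394
Then add 0.1183 M of J.
Step 2:
                    J           A
  I            0.7877       1.018
  C           -0.1103     0.03678
  E            0.6773       1.055
  solve Keq expr → x = 0.03678; check Q = 3.394

Direction: forward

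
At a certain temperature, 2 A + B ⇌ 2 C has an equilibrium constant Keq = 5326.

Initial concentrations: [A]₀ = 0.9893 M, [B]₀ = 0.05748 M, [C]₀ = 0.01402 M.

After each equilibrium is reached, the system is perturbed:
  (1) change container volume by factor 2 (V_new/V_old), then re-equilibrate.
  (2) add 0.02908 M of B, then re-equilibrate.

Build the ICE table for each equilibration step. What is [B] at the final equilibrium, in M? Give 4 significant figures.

Q₀ = 0.003494 vs Keq = 5326 ⇒ Q<K, forward
Step 1:
                    A           B           C
  init         0.9893     0.05748     0.01402
  Δ            -0.115    -0.05748       0.115
  eq           0.8743  4.0853e-06       0.129
  solve Keq expr → x = 0.05748; check Q = 5326
Then change container volume by factor 2 (V_new/V_old).
Step 2:
                    A           B           C
  init         0.4372  2.0426e-06     0.06449
  Δ        4.0841e-06  2.0420e-06 -4.0841e-06
  eq           0.4372  4.0847e-06     0.06448
  solve Keq expr → x = -2.0420e-06; check Q = 5326
Then add 0.02908 M of B.
Step 3:
                    A           B           C
  init         0.4372     0.02908     0.06448
  Δ          -0.05813    -0.02906     0.05813
  eq            0.379  1.9646e-05      0.1226
  solve Keq expr → x = 0.02906; check Q = 5326

[B]_eq = 1.9646e-05 M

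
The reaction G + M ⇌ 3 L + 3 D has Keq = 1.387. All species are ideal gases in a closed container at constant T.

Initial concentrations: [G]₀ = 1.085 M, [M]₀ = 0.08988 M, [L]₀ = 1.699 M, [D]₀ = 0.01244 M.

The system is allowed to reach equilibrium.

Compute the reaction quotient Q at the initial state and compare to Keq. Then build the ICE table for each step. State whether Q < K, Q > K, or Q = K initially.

Q₀ = 9.6816e-05; Q < K (proceeds forward)

Q₀ = 9.6816e-05 vs Keq = 1.387 ⇒ Q<K, forward
Step 1:
                   G          M          L          D
  init         1.085    0.08988      1.699    0.01244
  Δ         -0.05875   -0.05875     0.1763     0.1763
  eq           1.026    0.03113      1.875     0.1887
  solve Keq expr → x = 0.05875; check Q = 1.387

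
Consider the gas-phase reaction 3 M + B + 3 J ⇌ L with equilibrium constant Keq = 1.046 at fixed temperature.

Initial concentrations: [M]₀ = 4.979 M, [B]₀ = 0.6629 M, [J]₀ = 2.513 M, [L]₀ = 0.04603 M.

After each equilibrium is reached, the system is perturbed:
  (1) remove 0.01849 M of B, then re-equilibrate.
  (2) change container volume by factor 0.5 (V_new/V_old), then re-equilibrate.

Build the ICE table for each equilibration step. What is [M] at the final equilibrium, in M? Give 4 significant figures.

Q₀ = 3.5448e-05 vs Keq = 1.046 ⇒ Q<K, forward
Step 1:
                   M          B          J          L
  I            4.979     0.6629      2.513    0.04603
  C           -1.815    -0.6051     -1.815     0.6051
  E            3.164    0.05784     0.6978     0.6511
  solve Keq expr → x = 0.6051; check Q = 1.046
Then remove 0.01849 M of B.
Step 2:
                   M          B          J          L
  I            3.164    0.03935     0.6978     0.6511
  C          0.02908   0.009694    0.02908  -0.009694
  E            3.193    0.04905     0.7269     0.6414
  solve Keq expr → x = -0.009694; check Q = 1.046
Then change container volume by factor 0.5 (V_new/V_old).
Step 3:
                   M          B          J          L
  I            6.386    0.09809      1.454      1.283
  C          -0.2834   -0.09448    -0.2834    0.09448
  E            6.102   0.003614       1.17      1.377
  solve Keq expr → x = 0.09448; check Q = 1.046

[M]_eq = 6.102 M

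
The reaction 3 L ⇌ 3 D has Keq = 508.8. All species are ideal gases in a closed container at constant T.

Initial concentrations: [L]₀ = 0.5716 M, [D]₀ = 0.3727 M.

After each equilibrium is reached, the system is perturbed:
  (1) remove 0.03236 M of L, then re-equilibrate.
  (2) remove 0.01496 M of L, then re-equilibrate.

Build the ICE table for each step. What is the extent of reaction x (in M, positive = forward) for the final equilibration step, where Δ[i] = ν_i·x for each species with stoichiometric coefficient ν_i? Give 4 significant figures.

Q₀ = 0.2772 vs Keq = 508.8 ⇒ Q<K, forward
Step 1:
                  L         D
  I          0.5716    0.3727
  C         -0.4665    0.4665
  E          0.1051    0.8392
  solve Keq expr → x = 0.1555; check Q = 508.8
Then remove 0.03236 M of L.
Step 2:
                  L         D
  I         0.07276    0.8392
  C         0.02876  -0.02876
  E          0.1015    0.8104
  solve Keq expr → x = -0.009586; check Q = 508.8
Then remove 0.01496 M of L.
Step 3:
                  L         D
  I         0.08656    0.8104
  C         0.01329  -0.01329
  E         0.09985    0.7971
  solve Keq expr → x = -0.004432; check Q = 508.8

x = -0.004432 M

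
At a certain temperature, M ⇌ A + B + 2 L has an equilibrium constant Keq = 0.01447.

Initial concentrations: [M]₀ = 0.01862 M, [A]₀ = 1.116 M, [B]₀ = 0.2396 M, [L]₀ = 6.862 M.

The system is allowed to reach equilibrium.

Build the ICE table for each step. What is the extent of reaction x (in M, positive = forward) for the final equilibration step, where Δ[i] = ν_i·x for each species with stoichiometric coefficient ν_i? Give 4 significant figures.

x = -0.2395 M

Q₀ = 676.2 vs Keq = 0.01447 ⇒ Q>K, reverse
Step 1:
                  M         A         B         L
  I         0.01862     1.116    0.2396     6.862
  C          0.2395   -0.2395   -0.2395    -0.479
  E          0.2581    0.8765 1.0459e-04     6.383
  solve Keq expr → x = -0.2395; check Q = 0.01447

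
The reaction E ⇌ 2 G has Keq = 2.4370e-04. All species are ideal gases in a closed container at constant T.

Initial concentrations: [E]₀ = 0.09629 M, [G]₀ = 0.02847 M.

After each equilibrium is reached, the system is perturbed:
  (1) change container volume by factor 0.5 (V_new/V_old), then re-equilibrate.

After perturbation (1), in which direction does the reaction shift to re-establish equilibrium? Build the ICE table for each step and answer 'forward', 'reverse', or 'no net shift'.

Direction: reverse

Q₀ = 0.008418 vs Keq = 2.4370e-04 ⇒ Q>K, reverse
Step 1:
                  E         G
  I         0.09629   0.02847
  C         0.01167  -0.02334
  E           0.108  0.005129
  solve Keq expr → x = -0.01167; check Q = 2.4370e-04
Then change container volume by factor 0.5 (V_new/V_old).
Step 2:
                  E         G
  I          0.2159   0.01026
  C         0.00149  -0.00298
  E          0.2174  0.007279
  solve Keq expr → x = -0.00149; check Q = 2.4370e-04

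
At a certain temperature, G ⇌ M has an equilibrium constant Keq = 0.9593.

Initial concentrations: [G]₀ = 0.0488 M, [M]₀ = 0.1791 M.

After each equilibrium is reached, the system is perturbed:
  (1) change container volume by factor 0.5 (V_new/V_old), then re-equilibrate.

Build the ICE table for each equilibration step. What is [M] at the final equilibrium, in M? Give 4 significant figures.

[M]_eq = 0.2232 M

Q₀ = 3.67 vs Keq = 0.9593 ⇒ Q>K, reverse
Step 1:
                    G           M
  init         0.0488      0.1791
  Δ           0.06752    -0.06752
  eq           0.1163      0.1116
  solve Keq expr → x = -0.06752; check Q = 0.9593
Then change container volume by factor 0.5 (V_new/V_old).
Step 2:
                    G           M
  init         0.2326      0.2232
  Δ                 0           0
  eq           0.2326      0.2232
  solve Keq expr → x = 0; check Q = 0.9593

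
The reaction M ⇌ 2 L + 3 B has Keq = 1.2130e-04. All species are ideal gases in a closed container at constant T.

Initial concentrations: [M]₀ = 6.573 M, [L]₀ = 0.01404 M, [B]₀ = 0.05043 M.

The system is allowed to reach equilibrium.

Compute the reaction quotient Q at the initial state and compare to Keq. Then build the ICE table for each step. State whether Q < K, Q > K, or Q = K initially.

Q₀ = 3.8462e-09 vs Keq = 1.2130e-04 ⇒ Q<K, forward
Step 1:
                  M         L         B
  Initial     6.573   0.01404   0.05043
  Change   -0.08111    0.1622    0.2433
  Equil       6.492    0.1763    0.2938
  solve Keq expr → x = 0.08111; check Q = 1.2130e-04

Q₀ = 3.8462e-09; Q < K (proceeds forward)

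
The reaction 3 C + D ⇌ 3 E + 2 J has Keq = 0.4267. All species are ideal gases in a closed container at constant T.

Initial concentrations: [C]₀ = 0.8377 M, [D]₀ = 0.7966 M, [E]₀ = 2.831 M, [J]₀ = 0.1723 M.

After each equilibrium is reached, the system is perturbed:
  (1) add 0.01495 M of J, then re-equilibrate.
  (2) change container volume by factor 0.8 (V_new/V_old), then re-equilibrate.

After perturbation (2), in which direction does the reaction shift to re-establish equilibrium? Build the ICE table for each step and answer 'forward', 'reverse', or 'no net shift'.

Direction: reverse

Q₀ = 1.438 vs Keq = 0.4267 ⇒ Q>K, reverse
Step 1:
                    C           D           E           J
  I            0.8377      0.7966       2.831      0.1723
  C           0.08508     0.02836    -0.08508    -0.05672
  E            0.9228       0.825       2.746      0.1156
  solve Keq expr → x = -0.02836; check Q = 0.4267
Then add 0.01495 M of J.
Step 2:
                    C           D           E           J
  I            0.9228       0.825       2.746      0.1305
  C           0.01582    0.005275    -0.01582    -0.01055
  E            0.9386      0.8302        2.73        0.12
  solve Keq expr → x = -0.005275; check Q = 0.4267
Then change container volume by factor 0.8 (V_new/V_old).
Step 3:
                    C           D           E           J
  I             1.173       1.038       3.413        0.15
  C           0.01718    0.005727    -0.01718    -0.01145
  E              1.19       1.044       3.395      0.1385
  solve Keq expr → x = -0.005727; check Q = 0.4267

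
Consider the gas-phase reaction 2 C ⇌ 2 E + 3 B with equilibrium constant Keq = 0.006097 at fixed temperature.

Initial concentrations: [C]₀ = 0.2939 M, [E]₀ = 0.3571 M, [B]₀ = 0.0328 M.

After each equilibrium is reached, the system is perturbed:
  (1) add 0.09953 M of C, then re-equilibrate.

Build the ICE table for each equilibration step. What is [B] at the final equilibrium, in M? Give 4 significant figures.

[B]_eq = 0.1481 M

Q₀ = 5.2096e-05 vs Keq = 0.006097 ⇒ Q<K, forward
Step 1:
                  C         E         B
  Initial    0.2939    0.3571    0.0328
  Change    -0.0607    0.0607   0.09105
  Equil      0.2332    0.4178    0.1238
  solve Keq expr → x = 0.03035; check Q = 0.006097
Then add 0.09953 M of C.
Step 2:
                  C         E         B
  Initial    0.3327    0.4178    0.1238
  Change   -0.01614   0.01614   0.02421
  Equil      0.3166    0.4339    0.1481
  solve Keq expr → x = 0.008069; check Q = 0.006097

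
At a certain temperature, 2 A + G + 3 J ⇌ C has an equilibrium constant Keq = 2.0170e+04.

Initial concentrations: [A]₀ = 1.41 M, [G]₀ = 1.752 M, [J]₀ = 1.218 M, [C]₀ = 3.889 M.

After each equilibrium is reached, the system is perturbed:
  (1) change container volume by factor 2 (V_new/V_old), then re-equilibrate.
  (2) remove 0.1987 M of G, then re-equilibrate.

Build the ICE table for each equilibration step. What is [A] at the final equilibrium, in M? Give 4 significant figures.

Q₀ = 0.6179 vs Keq = 2.0170e+04 ⇒ Q<K, forward
Step 1:
                   A          G          J          C
  Initial       1.41      1.752      1.218      3.889
  Change     -0.7641    -0.3821     -1.146     0.3821
  Equil       0.6459       1.37    0.07182      4.271
  solve Keq expr → x = 0.3821; check Q = 2.0170e+04
Then change container volume by factor 2 (V_new/V_old).
Step 2:
                   A          G          J          C
  Initial     0.3229      0.685    0.03591      2.136
  Change     0.04478    0.02239    0.06717   -0.02239
  Equil       0.3677     0.7074     0.1031      2.113
  solve Keq expr → x = -0.02239; check Q = 2.0170e+04
Then remove 0.1987 M of G.
Step 3:
                   A          G          J          C
  Initial     0.3677     0.5087     0.1031      2.113
  Change    0.006838   0.003419    0.01026  -0.003419
  Equil       0.3746     0.5121     0.1133       2.11
  solve Keq expr → x = -0.003419; check Q = 2.0170e+04

[A]_eq = 0.3746 M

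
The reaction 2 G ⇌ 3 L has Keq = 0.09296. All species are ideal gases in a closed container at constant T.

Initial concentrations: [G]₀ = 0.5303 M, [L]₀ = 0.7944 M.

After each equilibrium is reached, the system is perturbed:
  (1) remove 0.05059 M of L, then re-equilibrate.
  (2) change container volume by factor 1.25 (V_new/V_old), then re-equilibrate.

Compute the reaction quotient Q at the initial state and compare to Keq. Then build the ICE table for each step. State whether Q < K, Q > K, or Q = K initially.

Q₀ = 1.783; Q > K (proceeds reverse)

Q₀ = 1.783 vs Keq = 0.09296 ⇒ Q>K, reverse
Step 1:
                  G         L
  init       0.5303    0.7944
  Δ          0.2694   -0.4041
  eq         0.7997    0.3903
  solve Keq expr → x = -0.1347; check Q = 0.09296
Then remove 0.05059 M of L.
Step 2:
                  G         L
  init       0.7997    0.3397
  Δ        -0.02769   0.04153
  eq          0.772    0.3812
  solve Keq expr → x = 0.01384; check Q = 0.09296
Then change container volume by factor 1.25 (V_new/V_old).
Step 3:
                  G         L
  init       0.6176     0.305
  Δ        -0.01269   0.01903
  eq         0.6049     0.324
  solve Keq expr → x = 0.006345; check Q = 0.09296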